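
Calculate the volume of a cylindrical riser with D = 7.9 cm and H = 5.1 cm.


Formula: V = pi * (D/2)^2 * H  (cylinder volume)
Radius = D/2 = 7.9/2 = 3.95 cm
V = pi * 3.95^2 * 5.1 = 249.9852 cm^3

Final answer: 249.9852 cm^3


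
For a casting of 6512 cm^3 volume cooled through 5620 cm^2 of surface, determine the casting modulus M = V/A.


Formula: Casting Modulus M = V / A
M = 6512 cm^3 / 5620 cm^2 = 1.1587 cm

1.1587 cm


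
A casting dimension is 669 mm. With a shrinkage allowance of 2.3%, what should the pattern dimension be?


Formula: L_pattern = L_casting * (1 + shrinkage_rate/100)
Shrinkage factor = 1 + 2.3/100 = 1.023
L_pattern = 669 mm * 1.023 = 684.3870 mm


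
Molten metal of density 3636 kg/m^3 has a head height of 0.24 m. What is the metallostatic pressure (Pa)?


Formula: P = rho * g * h
rho * g = 3636 * 9.81 = 35669.16 N/m^3
P = 35669.16 * 0.24 = 8560.5984 Pa

Final answer: 8560.5984 Pa


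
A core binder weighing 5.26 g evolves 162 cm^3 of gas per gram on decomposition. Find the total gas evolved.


Formula: V_gas = W_binder * gas_evolution_rate
V = 5.26 g * 162 cm^3/g = 852.1200 cm^3


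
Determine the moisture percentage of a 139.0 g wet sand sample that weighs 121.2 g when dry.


Formula: MC = (W_wet - W_dry) / W_wet * 100
Water mass = 139.0 - 121.2 = 17.8 g
MC = 17.8 / 139.0 * 100 = 12.8058%

Answer: 12.8058%


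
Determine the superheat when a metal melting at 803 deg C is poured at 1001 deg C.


Formula: Superheat = T_pour - T_melt
Superheat = 1001 - 803 = 198 deg C

Final answer: 198 deg C


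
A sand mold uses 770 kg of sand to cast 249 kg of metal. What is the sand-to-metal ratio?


Formula: Sand-to-Metal Ratio = W_sand / W_metal
Ratio = 770 kg / 249 kg = 3.0924

3.0924


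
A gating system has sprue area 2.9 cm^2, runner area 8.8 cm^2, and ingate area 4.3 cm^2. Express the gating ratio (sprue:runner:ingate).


Sprue:Runner:Ingate = 1 : 8.8/2.9 : 4.3/2.9 = 1:3.03:1.48

1:3.03:1.48


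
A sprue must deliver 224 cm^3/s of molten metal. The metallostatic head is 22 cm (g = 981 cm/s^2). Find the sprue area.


Formula: v = sqrt(2*g*h), A = Q/v
Velocity: v = sqrt(2 * 981 * 22) = sqrt(43164) = 207.7595 cm/s
Sprue area: A = Q / v = 224 / 207.7595 = 1.0782 cm^2

Answer: 1.0782 cm^2


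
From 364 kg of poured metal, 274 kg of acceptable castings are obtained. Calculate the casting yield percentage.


Formula: Casting Yield = (W_good / W_total) * 100
Yield = (274 kg / 364 kg) * 100 = 75.2747%

Answer: 75.2747%


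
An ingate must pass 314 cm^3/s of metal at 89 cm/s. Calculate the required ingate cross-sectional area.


Formula: A_ingate = Q / v  (continuity equation)
A = 314 cm^3/s / 89 cm/s = 3.5281 cm^2

Answer: 3.5281 cm^2


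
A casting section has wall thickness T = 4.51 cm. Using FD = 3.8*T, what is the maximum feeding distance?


Formula: FD = 3.8 * T  (riser feeding-distance rule)
FD = 3.8 * 4.51 cm = 17.1380 cm


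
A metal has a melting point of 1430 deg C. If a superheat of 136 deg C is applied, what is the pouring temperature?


Formula: T_pour = T_melt + Superheat
T_pour = 1430 + 136 = 1566 deg C

1566 deg C


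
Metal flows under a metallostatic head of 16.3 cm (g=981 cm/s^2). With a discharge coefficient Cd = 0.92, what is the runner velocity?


Formula: v = Cd * sqrt(2 * g * h)  (Torricelli with discharge coefficient)
2*g*h = 2 * 981 * 16.3 = 31980.6 cm^2/s^2
sqrt(31980.6) = 178.83121 cm/s
v = 0.92 * 178.83121 = 164.5247 cm/s


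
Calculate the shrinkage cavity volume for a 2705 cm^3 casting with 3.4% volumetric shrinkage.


Formula: V_shrink = V_casting * shrinkage_pct / 100
V_shrink = 2705 cm^3 * 3.4 / 100 = 91.9700 cm^3

Answer: 91.9700 cm^3


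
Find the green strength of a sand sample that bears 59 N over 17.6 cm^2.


Formula: Compressive Strength = Force / Area
Strength = 59 N / 17.6 cm^2 = 3.3523 N/cm^2

Answer: 3.3523 N/cm^2


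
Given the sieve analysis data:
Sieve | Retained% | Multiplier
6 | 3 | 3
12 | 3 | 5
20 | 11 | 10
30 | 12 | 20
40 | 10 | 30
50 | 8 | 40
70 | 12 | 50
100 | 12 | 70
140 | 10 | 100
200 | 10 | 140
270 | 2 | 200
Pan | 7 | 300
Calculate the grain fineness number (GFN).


Formula: GFN = sum(pct * multiplier) / sum(pct)
sum(pct * multiplier) = 7334
sum(pct) = 100
GFN = 7334 / 100 = 73.34


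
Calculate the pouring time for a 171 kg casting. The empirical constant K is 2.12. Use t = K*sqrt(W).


Formula: t = K * sqrt(W)
sqrt(W) = sqrt(171) = 13.07670
t = 2.12 * 13.07670 = 27.7226 s

Answer: 27.7226 s


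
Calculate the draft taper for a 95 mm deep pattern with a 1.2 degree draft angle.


Formula: taper = depth * tan(draft_angle)
tan(1.2 deg) = 0.0209470
taper = 95 mm * 0.0209470 = 1.9900 mm

Answer: 1.9900 mm


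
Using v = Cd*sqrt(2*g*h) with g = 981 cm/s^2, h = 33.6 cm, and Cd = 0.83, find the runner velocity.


Formula: v = Cd * sqrt(2 * g * h)  (Torricelli with discharge coefficient)
2*g*h = 2 * 981 * 33.6 = 65923.2 cm^2/s^2
sqrt(65923.2) = 256.75514 cm/s
v = 0.83 * 256.75514 = 213.1068 cm/s

213.1068 cm/s


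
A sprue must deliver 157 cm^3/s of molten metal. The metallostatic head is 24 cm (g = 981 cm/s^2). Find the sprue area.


Formula: v = sqrt(2*g*h), A = Q/v
Velocity: v = sqrt(2 * 981 * 24) = sqrt(47088) = 216.9977 cm/s
Sprue area: A = Q / v = 157 / 216.9977 = 0.7235 cm^2

0.7235 cm^2


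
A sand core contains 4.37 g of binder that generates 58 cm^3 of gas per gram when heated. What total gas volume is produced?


Formula: V_gas = W_binder * gas_evolution_rate
V = 4.37 g * 58 cm^3/g = 253.4600 cm^3


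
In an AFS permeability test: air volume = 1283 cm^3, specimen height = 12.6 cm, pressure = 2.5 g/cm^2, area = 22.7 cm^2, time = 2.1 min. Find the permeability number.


Formula: Permeability Number P = (V * H) / (p * A * t)
Numerator: V * H = 1283 * 12.6 = 16165.8
Denominator: p * A * t = 2.5 * 22.7 * 2.1 = 119.175
P = 16165.8 / 119.175 = 135.6476

Final answer: 135.6476


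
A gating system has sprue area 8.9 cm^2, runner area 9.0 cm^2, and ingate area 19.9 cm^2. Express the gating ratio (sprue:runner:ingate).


Sprue:Runner:Ingate = 1 : 9.0/8.9 : 19.9/8.9 = 1:1.01:2.24

1:1.01:2.24


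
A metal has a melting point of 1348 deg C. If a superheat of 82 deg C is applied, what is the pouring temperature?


Formula: T_pour = T_melt + Superheat
T_pour = 1348 + 82 = 1430 deg C

1430 deg C


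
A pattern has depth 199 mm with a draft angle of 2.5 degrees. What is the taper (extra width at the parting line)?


Formula: taper = depth * tan(draft_angle)
tan(2.5 deg) = 0.0436609
taper = 199 mm * 0.0436609 = 8.6885 mm

Answer: 8.6885 mm


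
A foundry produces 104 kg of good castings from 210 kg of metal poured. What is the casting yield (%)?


Formula: Casting Yield = (W_good / W_total) * 100
Yield = (104 kg / 210 kg) * 100 = 49.5238%

Answer: 49.5238%


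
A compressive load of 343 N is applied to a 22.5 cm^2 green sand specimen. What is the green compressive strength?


Formula: Compressive Strength = Force / Area
Strength = 343 N / 22.5 cm^2 = 15.2444 N/cm^2

15.2444 N/cm^2


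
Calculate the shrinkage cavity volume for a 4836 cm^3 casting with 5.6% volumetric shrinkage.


Formula: V_shrink = V_casting * shrinkage_pct / 100
V_shrink = 4836 cm^3 * 5.6 / 100 = 270.8160 cm^3

Final answer: 270.8160 cm^3


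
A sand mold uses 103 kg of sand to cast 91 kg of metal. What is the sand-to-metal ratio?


Formula: Sand-to-Metal Ratio = W_sand / W_metal
Ratio = 103 kg / 91 kg = 1.1319

1.1319


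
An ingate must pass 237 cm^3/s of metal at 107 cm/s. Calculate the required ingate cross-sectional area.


Formula: A_ingate = Q / v  (continuity equation)
A = 237 cm^3/s / 107 cm/s = 2.2150 cm^2


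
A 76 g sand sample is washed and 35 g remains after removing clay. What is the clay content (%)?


Formula: Clay% = (W_total - W_washed) / W_total * 100
Clay mass = 76 - 35 = 41 g
Clay% = 41 / 76 * 100 = 53.9474%

Answer: 53.9474%


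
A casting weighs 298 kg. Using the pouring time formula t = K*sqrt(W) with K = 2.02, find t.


Formula: t = K * sqrt(W)
sqrt(W) = sqrt(298) = 17.26268
t = 2.02 * 17.26268 = 34.8706 s


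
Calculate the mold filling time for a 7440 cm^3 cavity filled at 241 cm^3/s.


Formula: t_fill = V_mold / Q_flow
t = 7440 cm^3 / 241 cm^3/s = 30.8714 s

Answer: 30.8714 s


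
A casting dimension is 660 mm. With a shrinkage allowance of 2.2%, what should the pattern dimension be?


Formula: L_pattern = L_casting * (1 + shrinkage_rate/100)
Shrinkage factor = 1 + 2.2/100 = 1.022
L_pattern = 660 mm * 1.022 = 674.5200 mm

674.5200 mm


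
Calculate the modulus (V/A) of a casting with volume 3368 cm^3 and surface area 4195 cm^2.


Formula: Casting Modulus M = V / A
M = 3368 cm^3 / 4195 cm^2 = 0.8029 cm

Answer: 0.8029 cm


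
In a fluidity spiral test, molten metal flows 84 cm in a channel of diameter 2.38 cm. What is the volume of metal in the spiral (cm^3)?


Formula: V = pi * (d/2)^2 * L  (cylinder volume)
Radius = 2.38/2 = 1.19 cm
V = pi * 1.19^2 * 84 = 373.7000 cm^3

373.7000 cm^3


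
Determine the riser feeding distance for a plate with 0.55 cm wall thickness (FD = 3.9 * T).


Formula: FD = 3.9 * T  (riser feeding-distance rule)
FD = 3.9 * 0.55 cm = 2.1450 cm

2.1450 cm


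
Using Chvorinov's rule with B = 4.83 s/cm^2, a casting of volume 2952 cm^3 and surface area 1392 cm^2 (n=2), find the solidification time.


Formula: t_s = B * (V/A)^n  (Chvorinov's rule, n=2)
Modulus M = V/A = 2952/1392 = 2.120690 cm
M^2 = 2.120690^2 = 4.497326 cm^2
t_s = 4.83 * 4.497326 = 21.7221 s

21.7221 s


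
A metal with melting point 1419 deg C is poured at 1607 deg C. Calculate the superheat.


Formula: Superheat = T_pour - T_melt
Superheat = 1607 - 1419 = 188 deg C

Final answer: 188 deg C


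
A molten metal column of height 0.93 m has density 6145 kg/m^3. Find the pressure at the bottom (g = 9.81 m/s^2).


Formula: P = rho * g * h
rho * g = 6145 * 9.81 = 60282.45 N/m^3
P = 60282.45 * 0.93 = 56062.6785 Pa

Answer: 56062.6785 Pa


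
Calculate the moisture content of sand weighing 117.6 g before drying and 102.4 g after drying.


Formula: MC = (W_wet - W_dry) / W_wet * 100
Water mass = 117.6 - 102.4 = 15.2 g
MC = 15.2 / 117.6 * 100 = 12.9252%

Answer: 12.9252%


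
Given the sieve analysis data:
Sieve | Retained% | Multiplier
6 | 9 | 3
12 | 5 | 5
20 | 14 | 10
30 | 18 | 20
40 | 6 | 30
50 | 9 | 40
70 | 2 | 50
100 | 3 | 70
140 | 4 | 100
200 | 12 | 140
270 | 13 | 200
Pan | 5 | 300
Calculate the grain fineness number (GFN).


Formula: GFN = sum(pct * multiplier) / sum(pct)
sum(pct * multiplier) = 7582
sum(pct) = 100
GFN = 7582 / 100 = 75.82

Answer: 75.82


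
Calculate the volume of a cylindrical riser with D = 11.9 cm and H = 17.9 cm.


Formula: V = pi * (D/2)^2 * H  (cylinder volume)
Radius = D/2 = 11.9/2 = 5.95 cm
V = pi * 5.95^2 * 17.9 = 1990.8422 cm^3

1990.8422 cm^3


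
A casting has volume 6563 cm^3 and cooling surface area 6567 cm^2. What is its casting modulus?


Formula: Casting Modulus M = V / A
M = 6563 cm^3 / 6567 cm^2 = 0.9994 cm

Final answer: 0.9994 cm


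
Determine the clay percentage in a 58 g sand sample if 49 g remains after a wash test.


Formula: Clay% = (W_total - W_washed) / W_total * 100
Clay mass = 58 - 49 = 9 g
Clay% = 9 / 58 * 100 = 15.5172%


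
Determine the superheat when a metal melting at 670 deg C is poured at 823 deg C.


Formula: Superheat = T_pour - T_melt
Superheat = 823 - 670 = 153 deg C

153 deg C


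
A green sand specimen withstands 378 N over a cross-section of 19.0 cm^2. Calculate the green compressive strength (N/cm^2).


Formula: Compressive Strength = Force / Area
Strength = 378 N / 19.0 cm^2 = 19.8947 N/cm^2


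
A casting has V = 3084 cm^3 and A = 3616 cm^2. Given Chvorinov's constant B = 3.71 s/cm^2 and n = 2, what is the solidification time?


Formula: t_s = B * (V/A)^n  (Chvorinov's rule, n=2)
Modulus M = V/A = 3084/3616 = 0.852876 cm
M^2 = 0.852876^2 = 0.727397 cm^2
t_s = 3.71 * 0.727397 = 2.6986 s

Answer: 2.6986 s


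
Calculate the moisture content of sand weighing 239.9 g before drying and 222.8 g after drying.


Formula: MC = (W_wet - W_dry) / W_wet * 100
Water mass = 239.9 - 222.8 = 17.1 g
MC = 17.1 / 239.9 * 100 = 7.1280%

Final answer: 7.1280%


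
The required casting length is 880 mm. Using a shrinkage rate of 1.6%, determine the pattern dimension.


Formula: L_pattern = L_casting * (1 + shrinkage_rate/100)
Shrinkage factor = 1 + 1.6/100 = 1.016
L_pattern = 880 mm * 1.016 = 894.0800 mm

894.0800 mm


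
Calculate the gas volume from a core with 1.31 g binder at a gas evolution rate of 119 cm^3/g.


Formula: V_gas = W_binder * gas_evolution_rate
V = 1.31 g * 119 cm^3/g = 155.8900 cm^3

Answer: 155.8900 cm^3


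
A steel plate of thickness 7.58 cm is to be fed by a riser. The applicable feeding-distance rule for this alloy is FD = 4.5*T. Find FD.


Formula: FD = 4.5 * T  (riser feeding-distance rule)
FD = 4.5 * 7.58 cm = 34.1100 cm

34.1100 cm


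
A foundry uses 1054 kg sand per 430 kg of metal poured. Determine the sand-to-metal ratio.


Formula: Sand-to-Metal Ratio = W_sand / W_metal
Ratio = 1054 kg / 430 kg = 2.4512

Answer: 2.4512


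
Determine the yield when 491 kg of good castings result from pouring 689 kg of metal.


Formula: Casting Yield = (W_good / W_total) * 100
Yield = (491 kg / 689 kg) * 100 = 71.2627%

Final answer: 71.2627%


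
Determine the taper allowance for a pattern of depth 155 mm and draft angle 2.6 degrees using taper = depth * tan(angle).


Formula: taper = depth * tan(draft_angle)
tan(2.6 deg) = 0.0454097
taper = 155 mm * 0.0454097 = 7.0385 mm


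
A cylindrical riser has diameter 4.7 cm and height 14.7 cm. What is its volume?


Formula: V = pi * (D/2)^2 * H  (cylinder volume)
Radius = D/2 = 4.7/2 = 2.35 cm
V = pi * 2.35^2 * 14.7 = 255.0368 cm^3

Final answer: 255.0368 cm^3


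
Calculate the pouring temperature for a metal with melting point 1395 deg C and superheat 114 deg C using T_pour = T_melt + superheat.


Formula: T_pour = T_melt + Superheat
T_pour = 1395 + 114 = 1509 deg C

Answer: 1509 deg C


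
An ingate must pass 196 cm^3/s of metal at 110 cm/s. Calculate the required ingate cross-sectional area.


Formula: A_ingate = Q / v  (continuity equation)
A = 196 cm^3/s / 110 cm/s = 1.7818 cm^2

1.7818 cm^2


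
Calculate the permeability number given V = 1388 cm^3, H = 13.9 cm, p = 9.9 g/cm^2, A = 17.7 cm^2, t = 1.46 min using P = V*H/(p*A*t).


Formula: Permeability Number P = (V * H) / (p * A * t)
Numerator: V * H = 1388 * 13.9 = 19293.2
Denominator: p * A * t = 9.9 * 17.7 * 1.46 = 255.8358
P = 19293.2 / 255.8358 = 75.4124


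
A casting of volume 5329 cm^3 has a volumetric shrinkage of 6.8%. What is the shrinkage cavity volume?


Formula: V_shrink = V_casting * shrinkage_pct / 100
V_shrink = 5329 cm^3 * 6.8 / 100 = 362.3720 cm^3

Final answer: 362.3720 cm^3


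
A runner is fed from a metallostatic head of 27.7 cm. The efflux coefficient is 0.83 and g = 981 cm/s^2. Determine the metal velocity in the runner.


Formula: v = Cd * sqrt(2 * g * h)  (Torricelli with discharge coefficient)
2*g*h = 2 * 981 * 27.7 = 54347.4 cm^2/s^2
sqrt(54347.4) = 233.12529 cm/s
v = 0.83 * 233.12529 = 193.4940 cm/s

193.4940 cm/s


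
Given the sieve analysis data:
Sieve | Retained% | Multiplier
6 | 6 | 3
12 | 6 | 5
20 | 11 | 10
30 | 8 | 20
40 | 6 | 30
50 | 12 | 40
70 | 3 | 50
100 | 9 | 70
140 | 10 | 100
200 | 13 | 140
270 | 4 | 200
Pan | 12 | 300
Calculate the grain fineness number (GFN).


Formula: GFN = sum(pct * multiplier) / sum(pct)
sum(pct * multiplier) = 8978
sum(pct) = 100
GFN = 8978 / 100 = 89.78

89.78


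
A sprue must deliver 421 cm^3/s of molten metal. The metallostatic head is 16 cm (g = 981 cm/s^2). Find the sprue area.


Formula: v = sqrt(2*g*h), A = Q/v
Velocity: v = sqrt(2 * 981 * 16) = sqrt(31392) = 177.1779 cm/s
Sprue area: A = Q / v = 421 / 177.1779 = 2.3761 cm^2

Final answer: 2.3761 cm^2


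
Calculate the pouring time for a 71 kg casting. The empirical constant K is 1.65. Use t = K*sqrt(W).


Formula: t = K * sqrt(W)
sqrt(W) = sqrt(71) = 8.42615
t = 1.65 * 8.42615 = 13.9031 s


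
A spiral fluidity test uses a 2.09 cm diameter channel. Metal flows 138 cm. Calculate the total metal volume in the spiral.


Formula: V = pi * (d/2)^2 * L  (cylinder volume)
Radius = 2.09/2 = 1.045 cm
V = pi * 1.045^2 * 138 = 473.4363 cm^3


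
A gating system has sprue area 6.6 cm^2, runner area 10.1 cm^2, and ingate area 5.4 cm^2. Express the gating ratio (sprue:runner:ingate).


Sprue:Runner:Ingate = 1 : 10.1/6.6 : 5.4/6.6 = 1:1.53:0.82

Answer: 1:1.53:0.82


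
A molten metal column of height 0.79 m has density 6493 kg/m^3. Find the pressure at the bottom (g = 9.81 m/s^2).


Formula: P = rho * g * h
rho * g = 6493 * 9.81 = 63696.33 N/m^3
P = 63696.33 * 0.79 = 50320.1007 Pa


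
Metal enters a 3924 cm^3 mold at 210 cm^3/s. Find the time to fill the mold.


Formula: t_fill = V_mold / Q_flow
t = 3924 cm^3 / 210 cm^3/s = 18.6857 s

Final answer: 18.6857 s


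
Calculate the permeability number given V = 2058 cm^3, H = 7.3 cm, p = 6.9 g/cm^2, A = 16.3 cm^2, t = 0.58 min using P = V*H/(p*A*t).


Formula: Permeability Number P = (V * H) / (p * A * t)
Numerator: V * H = 2058 * 7.3 = 15023.4
Denominator: p * A * t = 6.9 * 16.3 * 0.58 = 65.2326
P = 15023.4 / 65.2326 = 230.3051

230.3051


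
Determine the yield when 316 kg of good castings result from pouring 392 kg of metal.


Formula: Casting Yield = (W_good / W_total) * 100
Yield = (316 kg / 392 kg) * 100 = 80.6122%

Final answer: 80.6122%


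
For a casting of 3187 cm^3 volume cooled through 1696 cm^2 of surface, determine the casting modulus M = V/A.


Formula: Casting Modulus M = V / A
M = 3187 cm^3 / 1696 cm^2 = 1.8791 cm

Final answer: 1.8791 cm


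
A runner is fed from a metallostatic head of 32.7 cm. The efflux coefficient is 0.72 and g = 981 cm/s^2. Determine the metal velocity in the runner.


Formula: v = Cd * sqrt(2 * g * h)  (Torricelli with discharge coefficient)
2*g*h = 2 * 981 * 32.7 = 64157.4 cm^2/s^2
sqrt(64157.4) = 253.29311 cm/s
v = 0.72 * 253.29311 = 182.3710 cm/s

182.3710 cm/s


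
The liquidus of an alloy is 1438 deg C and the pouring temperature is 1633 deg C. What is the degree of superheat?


Formula: Superheat = T_pour - T_melt
Superheat = 1633 - 1438 = 195 deg C


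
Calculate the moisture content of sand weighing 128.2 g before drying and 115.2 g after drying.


Formula: MC = (W_wet - W_dry) / W_wet * 100
Water mass = 128.2 - 115.2 = 13.0 g
MC = 13.0 / 128.2 * 100 = 10.1404%


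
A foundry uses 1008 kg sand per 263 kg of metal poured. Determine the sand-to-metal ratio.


Formula: Sand-to-Metal Ratio = W_sand / W_metal
Ratio = 1008 kg / 263 kg = 3.8327

Answer: 3.8327


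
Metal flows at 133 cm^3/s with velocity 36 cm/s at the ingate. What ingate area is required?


Formula: A_ingate = Q / v  (continuity equation)
A = 133 cm^3/s / 36 cm/s = 3.6944 cm^2

Answer: 3.6944 cm^2


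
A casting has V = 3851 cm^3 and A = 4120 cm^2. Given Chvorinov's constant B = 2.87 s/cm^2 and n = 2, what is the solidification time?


Formula: t_s = B * (V/A)^n  (Chvorinov's rule, n=2)
Modulus M = V/A = 3851/4120 = 0.934709 cm
M^2 = 0.934709^2 = 0.873681 cm^2
t_s = 2.87 * 0.873681 = 2.5075 s


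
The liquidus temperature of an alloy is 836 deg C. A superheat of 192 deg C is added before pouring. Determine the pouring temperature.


Formula: T_pour = T_melt + Superheat
T_pour = 836 + 192 = 1028 deg C

Answer: 1028 deg C


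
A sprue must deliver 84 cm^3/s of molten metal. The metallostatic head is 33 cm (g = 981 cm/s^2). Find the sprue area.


Formula: v = sqrt(2*g*h), A = Q/v
Velocity: v = sqrt(2 * 981 * 33) = sqrt(64746) = 254.4524 cm/s
Sprue area: A = Q / v = 84 / 254.4524 = 0.3301 cm^2

0.3301 cm^2


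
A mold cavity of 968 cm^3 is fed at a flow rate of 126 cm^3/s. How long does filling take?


Formula: t_fill = V_mold / Q_flow
t = 968 cm^3 / 126 cm^3/s = 7.6825 s

Final answer: 7.6825 s


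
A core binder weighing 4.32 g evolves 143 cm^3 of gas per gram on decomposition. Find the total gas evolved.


Formula: V_gas = W_binder * gas_evolution_rate
V = 4.32 g * 143 cm^3/g = 617.7600 cm^3

Final answer: 617.7600 cm^3


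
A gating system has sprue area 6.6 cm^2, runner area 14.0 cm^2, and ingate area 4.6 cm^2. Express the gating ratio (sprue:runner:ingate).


Sprue:Runner:Ingate = 1 : 14.0/6.6 : 4.6/6.6 = 1:2.12:0.70

Final answer: 1:2.12:0.70


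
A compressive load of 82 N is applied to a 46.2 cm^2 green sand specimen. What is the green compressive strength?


Formula: Compressive Strength = Force / Area
Strength = 82 N / 46.2 cm^2 = 1.7749 N/cm^2


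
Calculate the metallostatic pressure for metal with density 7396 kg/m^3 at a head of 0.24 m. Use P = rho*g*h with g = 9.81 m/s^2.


Formula: P = rho * g * h
rho * g = 7396 * 9.81 = 72554.76 N/m^3
P = 72554.76 * 0.24 = 17413.1424 Pa

Answer: 17413.1424 Pa


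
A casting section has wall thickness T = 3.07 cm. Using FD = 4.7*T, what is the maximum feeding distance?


Formula: FD = 4.7 * T  (riser feeding-distance rule)
FD = 4.7 * 3.07 cm = 14.4290 cm

Final answer: 14.4290 cm


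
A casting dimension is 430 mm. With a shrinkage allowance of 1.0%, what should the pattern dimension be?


Formula: L_pattern = L_casting * (1 + shrinkage_rate/100)
Shrinkage factor = 1 + 1.0/100 = 1.01
L_pattern = 430 mm * 1.01 = 434.3000 mm

Answer: 434.3000 mm


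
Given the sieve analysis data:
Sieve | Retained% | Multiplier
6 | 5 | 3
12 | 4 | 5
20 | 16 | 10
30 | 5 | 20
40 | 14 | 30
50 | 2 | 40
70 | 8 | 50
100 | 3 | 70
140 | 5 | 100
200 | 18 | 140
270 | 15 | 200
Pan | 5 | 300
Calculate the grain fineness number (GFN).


Formula: GFN = sum(pct * multiplier) / sum(pct)
sum(pct * multiplier) = 8925
sum(pct) = 100
GFN = 8925 / 100 = 89.25

Final answer: 89.25


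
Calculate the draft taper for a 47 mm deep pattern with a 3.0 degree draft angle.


Formula: taper = depth * tan(draft_angle)
tan(3.0 deg) = 0.0524078
taper = 47 mm * 0.0524078 = 2.4632 mm


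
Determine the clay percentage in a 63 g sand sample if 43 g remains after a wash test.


Formula: Clay% = (W_total - W_washed) / W_total * 100
Clay mass = 63 - 43 = 20 g
Clay% = 20 / 63 * 100 = 31.7460%

Final answer: 31.7460%


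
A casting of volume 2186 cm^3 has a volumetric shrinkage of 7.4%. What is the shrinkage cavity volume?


Formula: V_shrink = V_casting * shrinkage_pct / 100
V_shrink = 2186 cm^3 * 7.4 / 100 = 161.7640 cm^3


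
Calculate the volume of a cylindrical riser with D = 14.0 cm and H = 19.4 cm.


Formula: V = pi * (D/2)^2 * H  (cylinder volume)
Radius = D/2 = 14.0/2 = 7.0 cm
V = pi * 7.0^2 * 19.4 = 2986.3980 cm^3


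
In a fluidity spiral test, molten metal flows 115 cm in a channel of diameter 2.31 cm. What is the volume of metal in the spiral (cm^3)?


Formula: V = pi * (d/2)^2 * L  (cylinder volume)
Radius = 2.31/2 = 1.155 cm
V = pi * 1.155^2 * 115 = 481.9608 cm^3

481.9608 cm^3


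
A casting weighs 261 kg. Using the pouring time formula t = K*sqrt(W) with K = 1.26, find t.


Formula: t = K * sqrt(W)
sqrt(W) = sqrt(261) = 16.15549
t = 1.26 * 16.15549 = 20.3559 s


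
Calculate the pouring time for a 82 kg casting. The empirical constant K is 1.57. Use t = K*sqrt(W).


Formula: t = K * sqrt(W)
sqrt(W) = sqrt(82) = 9.05539
t = 1.57 * 9.05539 = 14.2170 s


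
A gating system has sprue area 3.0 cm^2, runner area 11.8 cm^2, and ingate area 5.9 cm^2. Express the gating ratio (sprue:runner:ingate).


Sprue:Runner:Ingate = 1 : 11.8/3.0 : 5.9/3.0 = 1:3.93:1.97


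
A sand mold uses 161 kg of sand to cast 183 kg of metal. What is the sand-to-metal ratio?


Formula: Sand-to-Metal Ratio = W_sand / W_metal
Ratio = 161 kg / 183 kg = 0.8798

Answer: 0.8798


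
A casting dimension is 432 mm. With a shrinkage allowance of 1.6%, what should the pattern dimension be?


Formula: L_pattern = L_casting * (1 + shrinkage_rate/100)
Shrinkage factor = 1 + 1.6/100 = 1.016
L_pattern = 432 mm * 1.016 = 438.9120 mm

Answer: 438.9120 mm


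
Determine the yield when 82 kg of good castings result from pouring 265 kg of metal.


Formula: Casting Yield = (W_good / W_total) * 100
Yield = (82 kg / 265 kg) * 100 = 30.9434%

Answer: 30.9434%


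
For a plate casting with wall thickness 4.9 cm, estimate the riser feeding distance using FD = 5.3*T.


Formula: FD = 5.3 * T  (riser feeding-distance rule)
FD = 5.3 * 4.9 cm = 25.9700 cm

25.9700 cm


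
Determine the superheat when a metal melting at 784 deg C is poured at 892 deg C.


Formula: Superheat = T_pour - T_melt
Superheat = 892 - 784 = 108 deg C

Answer: 108 deg C


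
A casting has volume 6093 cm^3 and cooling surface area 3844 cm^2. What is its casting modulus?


Formula: Casting Modulus M = V / A
M = 6093 cm^3 / 3844 cm^2 = 1.5851 cm

Final answer: 1.5851 cm


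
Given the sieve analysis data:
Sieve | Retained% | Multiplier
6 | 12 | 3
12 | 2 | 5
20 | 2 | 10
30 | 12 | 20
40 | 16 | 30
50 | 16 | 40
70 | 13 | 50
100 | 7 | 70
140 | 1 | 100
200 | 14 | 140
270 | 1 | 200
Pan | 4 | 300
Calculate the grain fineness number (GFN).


Formula: GFN = sum(pct * multiplier) / sum(pct)
sum(pct * multiplier) = 6026
sum(pct) = 100
GFN = 6026 / 100 = 60.26

Final answer: 60.26


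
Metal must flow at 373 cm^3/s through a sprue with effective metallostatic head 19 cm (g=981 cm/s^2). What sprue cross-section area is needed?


Formula: v = sqrt(2*g*h), A = Q/v
Velocity: v = sqrt(2 * 981 * 19) = sqrt(37278) = 193.0751 cm/s
Sprue area: A = Q / v = 373 / 193.0751 = 1.9319 cm^2

1.9319 cm^2


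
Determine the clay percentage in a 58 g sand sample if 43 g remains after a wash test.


Formula: Clay% = (W_total - W_washed) / W_total * 100
Clay mass = 58 - 43 = 15 g
Clay% = 15 / 58 * 100 = 25.8621%


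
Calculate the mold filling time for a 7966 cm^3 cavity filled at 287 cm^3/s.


Formula: t_fill = V_mold / Q_flow
t = 7966 cm^3 / 287 cm^3/s = 27.7561 s

Answer: 27.7561 s


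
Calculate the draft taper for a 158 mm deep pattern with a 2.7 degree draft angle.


Formula: taper = depth * tan(draft_angle)
tan(2.7 deg) = 0.0471588
taper = 158 mm * 0.0471588 = 7.4511 mm

Answer: 7.4511 mm


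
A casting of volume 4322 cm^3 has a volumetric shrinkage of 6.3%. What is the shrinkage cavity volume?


Formula: V_shrink = V_casting * shrinkage_pct / 100
V_shrink = 4322 cm^3 * 6.3 / 100 = 272.2860 cm^3

272.2860 cm^3


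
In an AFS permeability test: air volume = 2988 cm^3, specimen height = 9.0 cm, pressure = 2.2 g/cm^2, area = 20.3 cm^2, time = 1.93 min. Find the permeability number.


Formula: Permeability Number P = (V * H) / (p * A * t)
Numerator: V * H = 2988 * 9.0 = 26892.0
Denominator: p * A * t = 2.2 * 20.3 * 1.93 = 86.1938
P = 26892.0 / 86.1938 = 311.9946


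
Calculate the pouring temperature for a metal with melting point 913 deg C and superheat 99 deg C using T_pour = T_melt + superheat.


Formula: T_pour = T_melt + Superheat
T_pour = 913 + 99 = 1012 deg C

Final answer: 1012 deg C


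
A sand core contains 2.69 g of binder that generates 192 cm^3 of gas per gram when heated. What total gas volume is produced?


Formula: V_gas = W_binder * gas_evolution_rate
V = 2.69 g * 192 cm^3/g = 516.4800 cm^3


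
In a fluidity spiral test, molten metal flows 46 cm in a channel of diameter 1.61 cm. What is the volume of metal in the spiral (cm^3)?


Formula: V = pi * (d/2)^2 * L  (cylinder volume)
Radius = 1.61/2 = 0.805 cm
V = pi * 0.805^2 * 46 = 93.6482 cm^3

93.6482 cm^3


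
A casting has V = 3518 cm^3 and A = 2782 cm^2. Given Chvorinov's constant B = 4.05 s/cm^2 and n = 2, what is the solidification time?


Formula: t_s = B * (V/A)^n  (Chvorinov's rule, n=2)
Modulus M = V/A = 3518/2782 = 1.264558 cm
M^2 = 1.264558^2 = 1.599107 cm^2
t_s = 4.05 * 1.599107 = 6.4764 s

6.4764 s


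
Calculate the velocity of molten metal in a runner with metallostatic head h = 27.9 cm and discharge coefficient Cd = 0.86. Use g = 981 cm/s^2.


Formula: v = Cd * sqrt(2 * g * h)  (Torricelli with discharge coefficient)
2*g*h = 2 * 981 * 27.9 = 54739.8 cm^2/s^2
sqrt(54739.8) = 233.96538 cm/s
v = 0.86 * 233.96538 = 201.2102 cm/s

Final answer: 201.2102 cm/s


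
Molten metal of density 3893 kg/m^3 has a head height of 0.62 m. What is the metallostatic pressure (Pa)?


Formula: P = rho * g * h
rho * g = 3893 * 9.81 = 38190.33 N/m^3
P = 38190.33 * 0.62 = 23678.0046 Pa

Final answer: 23678.0046 Pa


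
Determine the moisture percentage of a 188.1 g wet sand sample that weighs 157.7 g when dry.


Formula: MC = (W_wet - W_dry) / W_wet * 100
Water mass = 188.1 - 157.7 = 30.4 g
MC = 30.4 / 188.1 * 100 = 16.1616%


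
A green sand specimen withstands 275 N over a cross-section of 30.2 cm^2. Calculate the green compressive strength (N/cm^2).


Formula: Compressive Strength = Force / Area
Strength = 275 N / 30.2 cm^2 = 9.1060 N/cm^2


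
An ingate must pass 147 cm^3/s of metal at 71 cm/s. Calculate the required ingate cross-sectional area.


Formula: A_ingate = Q / v  (continuity equation)
A = 147 cm^3/s / 71 cm/s = 2.0704 cm^2

Final answer: 2.0704 cm^2


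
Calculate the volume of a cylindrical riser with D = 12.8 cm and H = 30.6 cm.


Formula: V = pi * (D/2)^2 * H  (cylinder volume)
Radius = D/2 = 12.8/2 = 6.4 cm
V = pi * 6.4^2 * 30.6 = 3937.5968 cm^3

3937.5968 cm^3


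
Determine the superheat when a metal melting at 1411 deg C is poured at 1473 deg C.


Formula: Superheat = T_pour - T_melt
Superheat = 1473 - 1411 = 62 deg C


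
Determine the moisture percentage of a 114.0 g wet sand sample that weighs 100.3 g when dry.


Formula: MC = (W_wet - W_dry) / W_wet * 100
Water mass = 114.0 - 100.3 = 13.7 g
MC = 13.7 / 114.0 * 100 = 12.0175%

12.0175%


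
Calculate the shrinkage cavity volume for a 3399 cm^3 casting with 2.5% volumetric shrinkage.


Formula: V_shrink = V_casting * shrinkage_pct / 100
V_shrink = 3399 cm^3 * 2.5 / 100 = 84.9750 cm^3

Answer: 84.9750 cm^3


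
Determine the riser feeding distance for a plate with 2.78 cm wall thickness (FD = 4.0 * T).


Formula: FD = 4.0 * T  (riser feeding-distance rule)
FD = 4.0 * 2.78 cm = 11.1200 cm


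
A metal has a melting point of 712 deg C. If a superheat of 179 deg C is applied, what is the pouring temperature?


Formula: T_pour = T_melt + Superheat
T_pour = 712 + 179 = 891 deg C


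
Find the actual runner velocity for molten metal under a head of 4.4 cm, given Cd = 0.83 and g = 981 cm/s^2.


Formula: v = Cd * sqrt(2 * g * h)  (Torricelli with discharge coefficient)
2*g*h = 2 * 981 * 4.4 = 8632.8 cm^2/s^2
sqrt(8632.8) = 92.91286 cm/s
v = 0.83 * 92.91286 = 77.1177 cm/s

Final answer: 77.1177 cm/s


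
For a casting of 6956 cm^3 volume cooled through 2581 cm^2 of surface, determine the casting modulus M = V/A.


Formula: Casting Modulus M = V / A
M = 6956 cm^3 / 2581 cm^2 = 2.6951 cm

2.6951 cm


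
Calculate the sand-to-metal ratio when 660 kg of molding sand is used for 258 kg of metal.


Formula: Sand-to-Metal Ratio = W_sand / W_metal
Ratio = 660 kg / 258 kg = 2.5581

Final answer: 2.5581


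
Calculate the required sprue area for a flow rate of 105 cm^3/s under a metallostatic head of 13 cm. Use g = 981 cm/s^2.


Formula: v = sqrt(2*g*h), A = Q/v
Velocity: v = sqrt(2 * 981 * 13) = sqrt(25506) = 159.7060 cm/s
Sprue area: A = Q / v = 105 / 159.7060 = 0.6575 cm^2

0.6575 cm^2


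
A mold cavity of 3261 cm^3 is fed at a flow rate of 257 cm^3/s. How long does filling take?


Formula: t_fill = V_mold / Q_flow
t = 3261 cm^3 / 257 cm^3/s = 12.6887 s


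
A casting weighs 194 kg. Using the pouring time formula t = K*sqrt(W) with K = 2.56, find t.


Formula: t = K * sqrt(W)
sqrt(W) = sqrt(194) = 13.92839
t = 2.56 * 13.92839 = 35.6567 s

35.6567 s


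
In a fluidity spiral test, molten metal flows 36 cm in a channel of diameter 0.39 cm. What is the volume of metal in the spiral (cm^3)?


Formula: V = pi * (d/2)^2 * L  (cylinder volume)
Radius = 0.39/2 = 0.195 cm
V = pi * 0.195^2 * 36 = 4.3005 cm^3


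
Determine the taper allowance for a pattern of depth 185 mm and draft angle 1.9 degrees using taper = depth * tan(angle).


Formula: taper = depth * tan(draft_angle)
tan(1.9 deg) = 0.0331734
taper = 185 mm * 0.0331734 = 6.1371 mm

Answer: 6.1371 mm


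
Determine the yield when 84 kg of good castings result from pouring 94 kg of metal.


Formula: Casting Yield = (W_good / W_total) * 100
Yield = (84 kg / 94 kg) * 100 = 89.3617%


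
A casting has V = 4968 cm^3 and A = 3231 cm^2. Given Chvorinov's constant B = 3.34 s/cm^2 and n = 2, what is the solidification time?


Formula: t_s = B * (V/A)^n  (Chvorinov's rule, n=2)
Modulus M = V/A = 4968/3231 = 1.537604 cm
M^2 = 1.537604^2 = 2.364226 cm^2
t_s = 3.34 * 2.364226 = 7.8965 s

7.8965 s


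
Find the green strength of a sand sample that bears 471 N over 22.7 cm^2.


Formula: Compressive Strength = Force / Area
Strength = 471 N / 22.7 cm^2 = 20.7489 N/cm^2

20.7489 N/cm^2


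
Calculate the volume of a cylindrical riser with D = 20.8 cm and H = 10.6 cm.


Formula: V = pi * (D/2)^2 * H  (cylinder volume)
Radius = D/2 = 20.8/2 = 10.4 cm
V = pi * 10.4^2 * 10.6 = 3601.8234 cm^3

Answer: 3601.8234 cm^3


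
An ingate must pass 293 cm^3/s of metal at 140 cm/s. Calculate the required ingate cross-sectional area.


Formula: A_ingate = Q / v  (continuity equation)
A = 293 cm^3/s / 140 cm/s = 2.0929 cm^2

2.0929 cm^2


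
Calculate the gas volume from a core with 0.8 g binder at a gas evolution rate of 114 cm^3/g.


Formula: V_gas = W_binder * gas_evolution_rate
V = 0.8 g * 114 cm^3/g = 91.2000 cm^3

Final answer: 91.2000 cm^3


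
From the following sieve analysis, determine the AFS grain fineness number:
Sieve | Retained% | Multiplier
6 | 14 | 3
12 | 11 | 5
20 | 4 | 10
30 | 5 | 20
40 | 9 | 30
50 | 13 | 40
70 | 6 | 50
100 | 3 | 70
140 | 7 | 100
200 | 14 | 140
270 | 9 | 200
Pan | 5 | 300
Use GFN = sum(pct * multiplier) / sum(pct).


Formula: GFN = sum(pct * multiplier) / sum(pct)
sum(pct * multiplier) = 7497
sum(pct) = 100
GFN = 7497 / 100 = 74.97

74.97


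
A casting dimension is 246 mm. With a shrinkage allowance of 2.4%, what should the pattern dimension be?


Formula: L_pattern = L_casting * (1 + shrinkage_rate/100)
Shrinkage factor = 1 + 2.4/100 = 1.024
L_pattern = 246 mm * 1.024 = 251.9040 mm

251.9040 mm


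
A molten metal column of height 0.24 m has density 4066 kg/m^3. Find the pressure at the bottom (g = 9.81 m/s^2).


Formula: P = rho * g * h
rho * g = 4066 * 9.81 = 39887.46 N/m^3
P = 39887.46 * 0.24 = 9572.9904 Pa

Answer: 9572.9904 Pa


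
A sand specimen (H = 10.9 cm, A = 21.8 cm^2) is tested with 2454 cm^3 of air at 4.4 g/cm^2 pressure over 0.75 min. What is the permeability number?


Formula: Permeability Number P = (V * H) / (p * A * t)
Numerator: V * H = 2454 * 10.9 = 26748.6
Denominator: p * A * t = 4.4 * 21.8 * 0.75 = 71.94
P = 26748.6 / 71.94 = 371.8182

Answer: 371.8182


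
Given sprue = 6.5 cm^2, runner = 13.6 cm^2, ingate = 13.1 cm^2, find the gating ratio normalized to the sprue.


Sprue:Runner:Ingate = 1 : 13.6/6.5 : 13.1/6.5 = 1:2.09:2.02


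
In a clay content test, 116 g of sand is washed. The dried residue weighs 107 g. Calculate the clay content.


Formula: Clay% = (W_total - W_washed) / W_total * 100
Clay mass = 116 - 107 = 9 g
Clay% = 9 / 116 * 100 = 7.7586%


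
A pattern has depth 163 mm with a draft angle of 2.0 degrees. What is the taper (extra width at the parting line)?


Formula: taper = depth * tan(draft_angle)
tan(2.0 deg) = 0.0349208
taper = 163 mm * 0.0349208 = 5.6921 mm


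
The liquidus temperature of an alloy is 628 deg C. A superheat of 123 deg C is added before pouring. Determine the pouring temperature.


Formula: T_pour = T_melt + Superheat
T_pour = 628 + 123 = 751 deg C

Answer: 751 deg C


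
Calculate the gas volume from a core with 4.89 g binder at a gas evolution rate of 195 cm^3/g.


Formula: V_gas = W_binder * gas_evolution_rate
V = 4.89 g * 195 cm^3/g = 953.5500 cm^3


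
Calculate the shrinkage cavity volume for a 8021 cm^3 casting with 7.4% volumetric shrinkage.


Formula: V_shrink = V_casting * shrinkage_pct / 100
V_shrink = 8021 cm^3 * 7.4 / 100 = 593.5540 cm^3

593.5540 cm^3


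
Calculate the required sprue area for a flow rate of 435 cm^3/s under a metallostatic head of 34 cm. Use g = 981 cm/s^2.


Formula: v = sqrt(2*g*h), A = Q/v
Velocity: v = sqrt(2 * 981 * 34) = sqrt(66708) = 258.2789 cm/s
Sprue area: A = Q / v = 435 / 258.2789 = 1.6842 cm^2


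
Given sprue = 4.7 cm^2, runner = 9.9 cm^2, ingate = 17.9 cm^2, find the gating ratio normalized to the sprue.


Sprue:Runner:Ingate = 1 : 9.9/4.7 : 17.9/4.7 = 1:2.11:3.81

Final answer: 1:2.11:3.81


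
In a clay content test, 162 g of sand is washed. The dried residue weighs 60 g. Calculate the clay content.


Formula: Clay% = (W_total - W_washed) / W_total * 100
Clay mass = 162 - 60 = 102 g
Clay% = 102 / 162 * 100 = 62.9630%


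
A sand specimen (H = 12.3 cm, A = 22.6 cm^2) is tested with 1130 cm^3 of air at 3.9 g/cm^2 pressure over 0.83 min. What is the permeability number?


Formula: Permeability Number P = (V * H) / (p * A * t)
Numerator: V * H = 1130 * 12.3 = 13899.0
Denominator: p * A * t = 3.9 * 22.6 * 0.83 = 73.1562
P = 13899.0 / 73.1562 = 189.9907

Final answer: 189.9907


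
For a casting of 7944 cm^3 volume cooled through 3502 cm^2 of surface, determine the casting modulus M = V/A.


Formula: Casting Modulus M = V / A
M = 7944 cm^3 / 3502 cm^2 = 2.2684 cm

Final answer: 2.2684 cm


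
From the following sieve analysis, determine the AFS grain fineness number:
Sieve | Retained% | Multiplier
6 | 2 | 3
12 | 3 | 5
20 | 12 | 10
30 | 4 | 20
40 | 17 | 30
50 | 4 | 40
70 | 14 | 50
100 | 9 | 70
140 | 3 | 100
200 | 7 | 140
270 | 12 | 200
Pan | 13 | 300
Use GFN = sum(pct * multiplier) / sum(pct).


Formula: GFN = sum(pct * multiplier) / sum(pct)
sum(pct * multiplier) = 9801
sum(pct) = 100
GFN = 9801 / 100 = 98.01

Answer: 98.01


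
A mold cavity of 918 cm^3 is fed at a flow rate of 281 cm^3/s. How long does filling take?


Formula: t_fill = V_mold / Q_flow
t = 918 cm^3 / 281 cm^3/s = 3.2669 s


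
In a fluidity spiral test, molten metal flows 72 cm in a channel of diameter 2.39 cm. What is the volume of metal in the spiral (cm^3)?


Formula: V = pi * (d/2)^2 * L  (cylinder volume)
Radius = 2.39/2 = 1.195 cm
V = pi * 1.195^2 * 72 = 323.0116 cm^3


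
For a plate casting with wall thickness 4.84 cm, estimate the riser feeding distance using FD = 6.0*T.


Formula: FD = 6.0 * T  (riser feeding-distance rule)
FD = 6.0 * 4.84 cm = 29.0400 cm

29.0400 cm


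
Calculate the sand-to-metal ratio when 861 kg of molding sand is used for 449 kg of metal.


Formula: Sand-to-Metal Ratio = W_sand / W_metal
Ratio = 861 kg / 449 kg = 1.9176

1.9176


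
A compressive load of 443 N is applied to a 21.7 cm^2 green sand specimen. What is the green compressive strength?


Formula: Compressive Strength = Force / Area
Strength = 443 N / 21.7 cm^2 = 20.4147 N/cm^2


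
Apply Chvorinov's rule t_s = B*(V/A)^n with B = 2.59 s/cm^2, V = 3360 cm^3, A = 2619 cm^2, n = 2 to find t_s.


Formula: t_s = B * (V/A)^n  (Chvorinov's rule, n=2)
Modulus M = V/A = 3360/2619 = 1.282932 cm
M^2 = 1.282932^2 = 1.645915 cm^2
t_s = 2.59 * 1.645915 = 4.2629 s


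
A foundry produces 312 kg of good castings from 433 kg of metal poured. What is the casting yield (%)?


Formula: Casting Yield = (W_good / W_total) * 100
Yield = (312 kg / 433 kg) * 100 = 72.0554%

Answer: 72.0554%
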